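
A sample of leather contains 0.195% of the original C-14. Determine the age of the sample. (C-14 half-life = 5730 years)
Age = t½ × log₂(1/ratio) = 51580 years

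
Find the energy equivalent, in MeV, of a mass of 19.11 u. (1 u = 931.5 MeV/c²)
E = mc² = 17800 MeV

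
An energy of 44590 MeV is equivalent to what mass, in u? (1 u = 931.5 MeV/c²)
m = E/c² = 47.87 u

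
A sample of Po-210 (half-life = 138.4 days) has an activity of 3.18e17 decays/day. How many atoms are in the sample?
N = A/λ = 6.349e19 atoms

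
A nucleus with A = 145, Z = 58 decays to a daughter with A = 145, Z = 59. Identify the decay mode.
ΔA = 0, ΔZ = +1 ⇒ beta-minus decay (β⁻)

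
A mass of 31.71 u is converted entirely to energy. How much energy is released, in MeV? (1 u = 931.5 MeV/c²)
E = mc² = 29540 MeV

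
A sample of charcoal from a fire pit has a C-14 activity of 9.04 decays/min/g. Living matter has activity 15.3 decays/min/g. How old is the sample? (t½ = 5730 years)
Age = t½ × log₂(A₀/A) = 4350 years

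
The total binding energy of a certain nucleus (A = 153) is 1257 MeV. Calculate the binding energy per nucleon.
B.E./A = 1257/153 = 8.216 MeV/nucleon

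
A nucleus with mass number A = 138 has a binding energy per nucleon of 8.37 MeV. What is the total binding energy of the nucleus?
B.E. = 8.37 × 138 = 1155 MeV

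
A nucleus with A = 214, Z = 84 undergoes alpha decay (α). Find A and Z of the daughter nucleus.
Daughter: A = 210, Z = 82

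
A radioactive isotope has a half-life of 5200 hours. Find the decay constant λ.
λ = ln(2)/t½ = 1.333e-4 hour⁻¹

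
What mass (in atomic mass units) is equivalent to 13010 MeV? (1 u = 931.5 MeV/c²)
m = E/c² = 13.97 u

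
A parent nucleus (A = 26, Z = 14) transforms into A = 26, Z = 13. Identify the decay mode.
ΔA = 0, ΔZ = -1 ⇒ beta-plus decay (β⁺) or electron capture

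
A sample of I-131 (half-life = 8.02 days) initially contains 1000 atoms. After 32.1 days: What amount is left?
N = N₀(1/2)^(t/t½) = 62.39 atoms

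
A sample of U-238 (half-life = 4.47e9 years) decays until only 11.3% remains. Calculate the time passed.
t = t½ × log₂(N₀/N) = 1.406e10 years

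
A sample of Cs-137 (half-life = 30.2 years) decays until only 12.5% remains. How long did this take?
t = t½ × log₂(N₀/N) = 90.6 years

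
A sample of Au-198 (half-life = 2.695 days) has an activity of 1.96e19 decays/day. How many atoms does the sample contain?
N = A/λ = 7.621e19 atoms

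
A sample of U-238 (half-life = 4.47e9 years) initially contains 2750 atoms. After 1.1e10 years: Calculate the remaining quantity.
N = N₀(1/2)^(t/t½) = 499.5 atoms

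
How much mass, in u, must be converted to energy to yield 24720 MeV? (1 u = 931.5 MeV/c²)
m = E/c² = 26.54 u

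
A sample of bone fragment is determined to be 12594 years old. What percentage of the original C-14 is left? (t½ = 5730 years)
N/N₀ = (1/2)^(t/t½) = 0.218 = 21.8%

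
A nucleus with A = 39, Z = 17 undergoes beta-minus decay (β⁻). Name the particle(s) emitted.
β⁻: electron (e⁻) + antineutrino (ν̄ₑ)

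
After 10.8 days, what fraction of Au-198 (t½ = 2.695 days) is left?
N/N₀ = (1/2)^(t/t½) = 0.06218 = 6.22%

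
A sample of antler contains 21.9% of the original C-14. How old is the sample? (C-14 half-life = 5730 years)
Age = t½ × log₂(1/ratio) = 12550 years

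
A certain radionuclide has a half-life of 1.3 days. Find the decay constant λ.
λ = ln(2)/t½ = 0.5332 day⁻¹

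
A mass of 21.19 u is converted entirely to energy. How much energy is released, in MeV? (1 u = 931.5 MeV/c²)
E = mc² = 19740 MeV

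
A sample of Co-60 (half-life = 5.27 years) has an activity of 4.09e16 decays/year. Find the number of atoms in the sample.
N = A/λ = 3.11e17 atoms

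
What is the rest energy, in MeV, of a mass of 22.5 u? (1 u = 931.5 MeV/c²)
E = mc² = 20960 MeV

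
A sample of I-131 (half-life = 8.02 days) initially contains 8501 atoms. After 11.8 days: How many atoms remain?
N = N₀(1/2)^(t/t½) = 3066 atoms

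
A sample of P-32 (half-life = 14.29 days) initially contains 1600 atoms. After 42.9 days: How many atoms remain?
N = N₀(1/2)^(t/t½) = 199.7 atoms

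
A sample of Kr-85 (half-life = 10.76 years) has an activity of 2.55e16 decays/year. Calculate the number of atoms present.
N = A/λ = 3.958e17 atoms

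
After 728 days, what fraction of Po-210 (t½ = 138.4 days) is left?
N/N₀ = (1/2)^(t/t½) = 0.02609 = 2.61%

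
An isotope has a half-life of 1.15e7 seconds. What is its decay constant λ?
λ = ln(2)/t½ = 6.027e-8 second⁻¹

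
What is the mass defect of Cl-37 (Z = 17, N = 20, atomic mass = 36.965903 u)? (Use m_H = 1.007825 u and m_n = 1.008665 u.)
Δm = Z·m_H + N·m_n − M = 0.3404 u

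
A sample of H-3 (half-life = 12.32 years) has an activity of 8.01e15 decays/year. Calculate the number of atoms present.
N = A/λ = 1.424e17 atoms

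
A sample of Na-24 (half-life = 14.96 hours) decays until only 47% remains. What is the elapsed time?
t = t½ × log₂(N₀/N) = 16.3 hours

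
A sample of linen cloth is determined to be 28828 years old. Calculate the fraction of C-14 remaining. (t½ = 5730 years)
N/N₀ = (1/2)^(t/t½) = 0.03058 = 3.06%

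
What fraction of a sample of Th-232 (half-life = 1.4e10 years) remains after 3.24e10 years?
N/N₀ = (1/2)^(t/t½) = 0.2011 = 20.1%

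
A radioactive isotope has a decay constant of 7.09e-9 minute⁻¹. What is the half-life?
t½ = ln(2)/λ = 9.776e7 minutes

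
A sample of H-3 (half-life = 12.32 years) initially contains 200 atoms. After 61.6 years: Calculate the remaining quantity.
N = N₀(1/2)^(t/t½) = 6.25 atoms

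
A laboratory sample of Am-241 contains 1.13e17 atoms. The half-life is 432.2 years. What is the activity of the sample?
A = λN = 1.812e14 decays/year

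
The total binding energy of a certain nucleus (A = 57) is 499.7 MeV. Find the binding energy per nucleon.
B.E./A = 499.7/57 = 8.767 MeV/nucleon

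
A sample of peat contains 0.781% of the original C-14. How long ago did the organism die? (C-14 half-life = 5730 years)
Age = t½ × log₂(1/ratio) = 40110 years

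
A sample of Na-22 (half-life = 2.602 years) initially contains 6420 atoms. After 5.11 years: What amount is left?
N = N₀(1/2)^(t/t½) = 1646 atoms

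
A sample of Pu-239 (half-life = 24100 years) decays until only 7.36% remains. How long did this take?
t = t½ × log₂(N₀/N) = 90720 years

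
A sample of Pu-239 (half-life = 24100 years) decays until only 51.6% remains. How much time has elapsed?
t = t½ × log₂(N₀/N) = 23000 years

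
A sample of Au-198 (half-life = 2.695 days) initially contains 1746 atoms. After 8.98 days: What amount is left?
N = N₀(1/2)^(t/t½) = 173.4 atoms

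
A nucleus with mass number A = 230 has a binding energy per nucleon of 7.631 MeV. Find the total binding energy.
B.E. = 7.631 × 230 = 1755 MeV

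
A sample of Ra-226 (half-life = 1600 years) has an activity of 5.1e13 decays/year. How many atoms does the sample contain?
N = A/λ = 1.177e17 atoms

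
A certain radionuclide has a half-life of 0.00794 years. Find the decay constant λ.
λ = ln(2)/t½ = 87.3 year⁻¹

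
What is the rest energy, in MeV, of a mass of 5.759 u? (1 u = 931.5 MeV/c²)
E = mc² = 5365 MeV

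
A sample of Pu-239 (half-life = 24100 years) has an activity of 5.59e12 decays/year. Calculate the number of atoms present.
N = A/λ = 1.944e17 atoms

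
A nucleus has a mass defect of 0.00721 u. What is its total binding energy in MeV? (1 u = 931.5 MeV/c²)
B.E. = Δm × 931.5 = 6.716 MeV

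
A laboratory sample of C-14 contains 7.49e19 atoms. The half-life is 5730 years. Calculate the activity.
A = λN = 9.061e15 decays/year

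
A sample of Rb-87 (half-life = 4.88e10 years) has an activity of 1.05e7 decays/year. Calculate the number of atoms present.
N = A/λ = 7.392e17 atoms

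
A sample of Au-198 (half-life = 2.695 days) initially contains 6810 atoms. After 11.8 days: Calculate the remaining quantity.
N = N₀(1/2)^(t/t½) = 327.4 atoms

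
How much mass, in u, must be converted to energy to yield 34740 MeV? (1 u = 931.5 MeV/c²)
m = E/c² = 37.29 u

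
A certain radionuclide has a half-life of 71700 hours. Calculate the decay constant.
λ = ln(2)/t½ = 9.667e-6 hour⁻¹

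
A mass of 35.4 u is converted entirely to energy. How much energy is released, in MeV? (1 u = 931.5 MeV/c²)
E = mc² = 32980 MeV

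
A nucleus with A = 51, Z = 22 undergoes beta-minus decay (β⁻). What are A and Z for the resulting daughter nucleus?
Daughter: A = 51, Z = 23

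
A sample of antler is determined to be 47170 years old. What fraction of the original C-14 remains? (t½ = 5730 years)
N/N₀ = (1/2)^(t/t½) = 0.003326 = 0.333%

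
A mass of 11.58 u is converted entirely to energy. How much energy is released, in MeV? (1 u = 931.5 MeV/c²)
E = mc² = 10790 MeV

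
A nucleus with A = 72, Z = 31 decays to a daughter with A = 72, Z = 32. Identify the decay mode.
ΔA = 0, ΔZ = +1 ⇒ beta-minus decay (β⁻)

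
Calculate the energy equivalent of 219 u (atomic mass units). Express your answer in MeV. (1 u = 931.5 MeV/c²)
E = mc² = 2.04e5 MeV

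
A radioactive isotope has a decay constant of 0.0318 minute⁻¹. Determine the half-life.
t½ = ln(2)/λ = 21.8 minutes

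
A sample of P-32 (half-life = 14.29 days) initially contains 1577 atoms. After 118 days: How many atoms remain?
N = N₀(1/2)^(t/t½) = 5.153 atoms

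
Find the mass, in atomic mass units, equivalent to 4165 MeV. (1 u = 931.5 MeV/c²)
m = E/c² = 4.471 u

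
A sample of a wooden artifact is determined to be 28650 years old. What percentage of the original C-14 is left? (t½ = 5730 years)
N/N₀ = (1/2)^(t/t½) = 0.03125 = 3.12%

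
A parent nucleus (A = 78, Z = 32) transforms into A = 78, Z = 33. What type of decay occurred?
ΔA = 0, ΔZ = +1 ⇒ beta-minus decay (β⁻)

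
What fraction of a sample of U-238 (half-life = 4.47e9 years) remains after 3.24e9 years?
N/N₀ = (1/2)^(t/t½) = 0.6051 = 60.5%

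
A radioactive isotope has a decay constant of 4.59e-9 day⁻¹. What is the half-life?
t½ = ln(2)/λ = 1.51e8 days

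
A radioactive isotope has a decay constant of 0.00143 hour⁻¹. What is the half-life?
t½ = ln(2)/λ = 484.7 hours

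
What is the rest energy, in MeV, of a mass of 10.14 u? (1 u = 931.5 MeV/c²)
E = mc² = 9445 MeV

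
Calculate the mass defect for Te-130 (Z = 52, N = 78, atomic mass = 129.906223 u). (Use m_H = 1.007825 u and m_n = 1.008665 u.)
Δm = Z·m_H + N·m_n − M = 1.177 u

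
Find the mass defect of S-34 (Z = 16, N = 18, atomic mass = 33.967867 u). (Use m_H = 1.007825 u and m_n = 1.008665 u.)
Δm = Z·m_H + N·m_n − M = 0.3133 u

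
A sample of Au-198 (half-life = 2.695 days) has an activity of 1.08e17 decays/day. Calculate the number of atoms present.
N = A/λ = 4.199e17 atoms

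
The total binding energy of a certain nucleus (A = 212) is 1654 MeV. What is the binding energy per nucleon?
B.E./A = 1654/212 = 7.802 MeV/nucleon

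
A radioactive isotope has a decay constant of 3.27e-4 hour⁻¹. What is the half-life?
t½ = ln(2)/λ = 2120 hours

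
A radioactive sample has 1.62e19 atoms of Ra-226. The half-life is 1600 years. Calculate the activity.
A = λN = 7.018e15 decays/year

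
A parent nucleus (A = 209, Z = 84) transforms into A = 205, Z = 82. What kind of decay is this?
ΔA = -4, ΔZ = -2 ⇒ alpha decay (α)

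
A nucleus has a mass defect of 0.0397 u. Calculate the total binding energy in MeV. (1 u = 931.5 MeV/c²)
B.E. = Δm × 931.5 = 36.98 MeV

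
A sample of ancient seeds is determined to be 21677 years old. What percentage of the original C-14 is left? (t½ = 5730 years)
N/N₀ = (1/2)^(t/t½) = 0.07264 = 7.26%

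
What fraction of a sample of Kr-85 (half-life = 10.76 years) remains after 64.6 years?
N/N₀ = (1/2)^(t/t½) = 0.01558 = 1.56%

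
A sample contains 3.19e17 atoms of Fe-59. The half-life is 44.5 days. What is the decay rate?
A = λN = 4.969e15 decays/day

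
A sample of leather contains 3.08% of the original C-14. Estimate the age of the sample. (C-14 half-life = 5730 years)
Age = t½ × log₂(1/ratio) = 28770 years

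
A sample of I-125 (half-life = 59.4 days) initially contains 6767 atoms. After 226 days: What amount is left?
N = N₀(1/2)^(t/t½) = 484.2 atoms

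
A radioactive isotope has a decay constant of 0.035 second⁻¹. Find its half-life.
t½ = ln(2)/λ = 19.8 seconds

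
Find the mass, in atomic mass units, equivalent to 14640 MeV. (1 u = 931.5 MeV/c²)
m = E/c² = 15.72 u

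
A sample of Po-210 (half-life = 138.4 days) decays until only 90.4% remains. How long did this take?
t = t½ × log₂(N₀/N) = 20.15 days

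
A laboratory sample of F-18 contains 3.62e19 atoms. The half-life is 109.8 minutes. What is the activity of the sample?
A = λN = 2.285e17 decays/minute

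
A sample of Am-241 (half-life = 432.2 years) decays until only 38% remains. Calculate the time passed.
t = t½ × log₂(N₀/N) = 603.3 years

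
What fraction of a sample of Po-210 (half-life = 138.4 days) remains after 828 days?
N/N₀ = (1/2)^(t/t½) = 0.01581 = 1.58%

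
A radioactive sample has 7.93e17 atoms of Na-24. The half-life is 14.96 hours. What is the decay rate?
A = λN = 3.674e16 decays/hour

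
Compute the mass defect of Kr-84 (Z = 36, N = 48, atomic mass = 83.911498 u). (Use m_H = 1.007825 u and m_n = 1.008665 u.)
Δm = Z·m_H + N·m_n − M = 0.7861 u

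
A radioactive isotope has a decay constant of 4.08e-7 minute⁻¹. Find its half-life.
t½ = ln(2)/λ = 1.699e6 minutes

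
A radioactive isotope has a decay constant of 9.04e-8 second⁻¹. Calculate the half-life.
t½ = ln(2)/λ = 7.668e6 seconds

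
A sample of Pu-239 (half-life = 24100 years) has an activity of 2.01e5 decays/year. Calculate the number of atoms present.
N = A/λ = 6.989e9 atoms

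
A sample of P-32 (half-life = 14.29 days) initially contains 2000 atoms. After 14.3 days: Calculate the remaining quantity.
N = N₀(1/2)^(t/t½) = 999.5 atoms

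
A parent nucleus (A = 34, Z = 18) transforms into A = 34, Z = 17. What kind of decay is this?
ΔA = 0, ΔZ = -1 ⇒ beta-plus decay (β⁺) or electron capture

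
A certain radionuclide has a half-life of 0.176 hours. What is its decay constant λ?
λ = ln(2)/t½ = 3.938 hour⁻¹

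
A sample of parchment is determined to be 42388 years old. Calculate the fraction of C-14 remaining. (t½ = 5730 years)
N/N₀ = (1/2)^(t/t½) = 0.005931 = 0.593%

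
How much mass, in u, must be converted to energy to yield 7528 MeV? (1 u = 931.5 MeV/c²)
m = E/c² = 8.082 u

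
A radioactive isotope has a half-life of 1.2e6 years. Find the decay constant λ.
λ = ln(2)/t½ = 5.776e-7 year⁻¹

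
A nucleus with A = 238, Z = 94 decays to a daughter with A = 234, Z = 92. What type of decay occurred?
ΔA = -4, ΔZ = -2 ⇒ alpha decay (α)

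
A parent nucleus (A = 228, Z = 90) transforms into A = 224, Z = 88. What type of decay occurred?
ΔA = -4, ΔZ = -2 ⇒ alpha decay (α)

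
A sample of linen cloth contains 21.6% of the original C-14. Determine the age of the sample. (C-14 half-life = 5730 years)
Age = t½ × log₂(1/ratio) = 12670 years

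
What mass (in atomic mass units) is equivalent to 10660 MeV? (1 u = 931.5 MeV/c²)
m = E/c² = 11.44 u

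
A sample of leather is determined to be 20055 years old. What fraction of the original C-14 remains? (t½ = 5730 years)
N/N₀ = (1/2)^(t/t½) = 0.08839 = 8.84%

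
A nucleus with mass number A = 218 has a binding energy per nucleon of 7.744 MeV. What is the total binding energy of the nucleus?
B.E. = 7.744 × 218 = 1688 MeV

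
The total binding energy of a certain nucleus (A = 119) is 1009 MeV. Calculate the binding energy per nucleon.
B.E./A = 1009/119 = 8.479 MeV/nucleon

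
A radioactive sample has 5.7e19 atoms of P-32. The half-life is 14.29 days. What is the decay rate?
A = λN = 2.765e18 decays/day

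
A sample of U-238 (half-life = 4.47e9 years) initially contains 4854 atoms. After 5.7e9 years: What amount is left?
N = N₀(1/2)^(t/t½) = 2006 atoms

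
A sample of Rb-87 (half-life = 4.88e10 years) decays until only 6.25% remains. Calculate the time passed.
t = t½ × log₂(N₀/N) = 1.952e11 years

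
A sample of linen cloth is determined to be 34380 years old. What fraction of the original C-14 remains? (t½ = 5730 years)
N/N₀ = (1/2)^(t/t½) = 0.01562 = 1.56%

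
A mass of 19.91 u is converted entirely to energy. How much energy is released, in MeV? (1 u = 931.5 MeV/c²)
E = mc² = 18550 MeV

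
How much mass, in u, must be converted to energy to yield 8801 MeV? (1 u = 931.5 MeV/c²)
m = E/c² = 9.448 u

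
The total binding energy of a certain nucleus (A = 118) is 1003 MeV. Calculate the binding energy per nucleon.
B.E./A = 1003/118 = 8.5 MeV/nucleon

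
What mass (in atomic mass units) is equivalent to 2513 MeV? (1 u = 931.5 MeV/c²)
m = E/c² = 2.698 u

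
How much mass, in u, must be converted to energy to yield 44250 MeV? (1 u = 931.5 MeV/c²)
m = E/c² = 47.5 u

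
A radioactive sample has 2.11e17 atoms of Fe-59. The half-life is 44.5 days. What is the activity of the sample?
A = λN = 3.287e15 decays/day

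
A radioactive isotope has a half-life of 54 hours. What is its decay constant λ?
λ = ln(2)/t½ = 0.01284 hour⁻¹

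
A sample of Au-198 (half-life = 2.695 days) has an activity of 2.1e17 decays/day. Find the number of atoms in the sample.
N = A/λ = 8.165e17 atoms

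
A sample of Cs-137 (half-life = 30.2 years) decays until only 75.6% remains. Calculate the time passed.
t = t½ × log₂(N₀/N) = 12.19 years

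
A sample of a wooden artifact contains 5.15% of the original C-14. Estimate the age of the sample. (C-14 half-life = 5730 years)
Age = t½ × log₂(1/ratio) = 24520 years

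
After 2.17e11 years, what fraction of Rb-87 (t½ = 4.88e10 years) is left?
N/N₀ = (1/2)^(t/t½) = 0.04586 = 4.59%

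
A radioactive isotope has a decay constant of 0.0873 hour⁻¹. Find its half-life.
t½ = ln(2)/λ = 7.94 hours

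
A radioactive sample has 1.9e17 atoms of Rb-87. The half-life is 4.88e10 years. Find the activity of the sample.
A = λN = 2.699e6 decays/year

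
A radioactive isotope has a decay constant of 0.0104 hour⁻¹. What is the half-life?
t½ = ln(2)/λ = 66.65 hours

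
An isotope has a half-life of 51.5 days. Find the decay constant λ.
λ = ln(2)/t½ = 0.01346 day⁻¹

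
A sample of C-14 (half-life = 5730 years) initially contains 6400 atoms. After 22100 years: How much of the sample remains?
N = N₀(1/2)^(t/t½) = 441.7 atoms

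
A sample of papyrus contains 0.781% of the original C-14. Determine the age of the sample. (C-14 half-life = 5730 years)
Age = t½ × log₂(1/ratio) = 40110 years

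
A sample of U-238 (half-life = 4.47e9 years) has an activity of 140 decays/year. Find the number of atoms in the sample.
N = A/λ = 9.028e11 atoms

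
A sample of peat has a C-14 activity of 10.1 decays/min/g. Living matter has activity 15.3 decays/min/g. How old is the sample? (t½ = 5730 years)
Age = t½ × log₂(A₀/A) = 3433 years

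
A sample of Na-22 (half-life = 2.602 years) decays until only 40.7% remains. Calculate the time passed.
t = t½ × log₂(N₀/N) = 3.375 years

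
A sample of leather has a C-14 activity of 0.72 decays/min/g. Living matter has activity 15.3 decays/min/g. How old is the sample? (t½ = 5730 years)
Age = t½ × log₂(A₀/A) = 25270 years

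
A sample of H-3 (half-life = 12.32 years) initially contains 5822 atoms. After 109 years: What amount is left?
N = N₀(1/2)^(t/t½) = 12.64 atoms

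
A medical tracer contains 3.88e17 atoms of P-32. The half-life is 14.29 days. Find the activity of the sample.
A = λN = 1.882e16 decays/day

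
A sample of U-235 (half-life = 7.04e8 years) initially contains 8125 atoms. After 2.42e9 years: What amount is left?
N = N₀(1/2)^(t/t½) = 750 atoms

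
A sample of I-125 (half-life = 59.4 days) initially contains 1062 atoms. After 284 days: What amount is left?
N = N₀(1/2)^(t/t½) = 38.62 atoms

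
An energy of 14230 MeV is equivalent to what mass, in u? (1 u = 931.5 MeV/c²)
m = E/c² = 15.28 u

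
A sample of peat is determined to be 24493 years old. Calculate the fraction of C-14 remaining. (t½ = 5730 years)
N/N₀ = (1/2)^(t/t½) = 0.05167 = 5.17%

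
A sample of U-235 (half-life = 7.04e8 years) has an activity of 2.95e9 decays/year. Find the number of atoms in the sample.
N = A/λ = 2.996e18 atoms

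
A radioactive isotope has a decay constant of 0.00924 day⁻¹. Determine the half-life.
t½ = ln(2)/λ = 75.02 days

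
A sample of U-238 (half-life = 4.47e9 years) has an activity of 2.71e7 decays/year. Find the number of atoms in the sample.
N = A/λ = 1.748e17 atoms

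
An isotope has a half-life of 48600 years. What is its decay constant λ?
λ = ln(2)/t½ = 1.426e-5 year⁻¹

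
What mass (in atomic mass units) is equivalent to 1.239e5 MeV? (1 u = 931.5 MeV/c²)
m = E/c² = 133 u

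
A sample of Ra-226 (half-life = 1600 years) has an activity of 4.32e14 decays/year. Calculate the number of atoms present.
N = A/λ = 9.972e17 atoms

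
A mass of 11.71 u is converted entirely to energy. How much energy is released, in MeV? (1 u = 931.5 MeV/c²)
E = mc² = 10910 MeV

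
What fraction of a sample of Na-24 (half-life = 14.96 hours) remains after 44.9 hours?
N/N₀ = (1/2)^(t/t½) = 0.1249 = 12.5%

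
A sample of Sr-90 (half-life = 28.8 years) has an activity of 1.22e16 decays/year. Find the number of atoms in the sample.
N = A/λ = 5.069e17 atoms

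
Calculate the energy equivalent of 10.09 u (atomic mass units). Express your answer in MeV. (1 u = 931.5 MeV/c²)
E = mc² = 9399 MeV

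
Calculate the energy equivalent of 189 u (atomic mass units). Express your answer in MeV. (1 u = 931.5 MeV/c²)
E = mc² = 1.761e5 MeV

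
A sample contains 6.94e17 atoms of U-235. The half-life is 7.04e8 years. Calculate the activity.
A = λN = 6.833e8 decays/year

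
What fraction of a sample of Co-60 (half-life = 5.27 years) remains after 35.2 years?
N/N₀ = (1/2)^(t/t½) = 0.009757 = 0.976%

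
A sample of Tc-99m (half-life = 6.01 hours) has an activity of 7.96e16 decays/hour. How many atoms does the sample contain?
N = A/λ = 6.902e17 atoms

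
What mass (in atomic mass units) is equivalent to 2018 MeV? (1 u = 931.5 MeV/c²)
m = E/c² = 2.166 u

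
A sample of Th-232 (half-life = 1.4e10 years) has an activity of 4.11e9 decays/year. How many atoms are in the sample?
N = A/λ = 8.301e19 atoms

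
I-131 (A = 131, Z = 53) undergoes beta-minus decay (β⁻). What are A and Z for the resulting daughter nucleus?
Daughter: A = 131, Z = 54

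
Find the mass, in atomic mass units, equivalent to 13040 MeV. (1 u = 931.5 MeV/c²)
m = E/c² = 14 u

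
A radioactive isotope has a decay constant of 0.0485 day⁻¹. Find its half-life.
t½ = ln(2)/λ = 14.29 days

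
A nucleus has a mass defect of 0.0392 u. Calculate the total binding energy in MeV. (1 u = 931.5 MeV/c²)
B.E. = Δm × 931.5 = 36.51 MeV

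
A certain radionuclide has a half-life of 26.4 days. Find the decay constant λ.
λ = ln(2)/t½ = 0.02626 day⁻¹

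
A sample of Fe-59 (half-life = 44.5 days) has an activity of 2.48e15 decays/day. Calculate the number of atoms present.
N = A/λ = 1.592e17 atoms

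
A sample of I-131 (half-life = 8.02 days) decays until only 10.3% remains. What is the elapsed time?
t = t½ × log₂(N₀/N) = 26.3 days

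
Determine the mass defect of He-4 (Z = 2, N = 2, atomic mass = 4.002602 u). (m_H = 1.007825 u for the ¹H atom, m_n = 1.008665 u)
Δm = Z·m_H + N·m_n − M = 0.03038 u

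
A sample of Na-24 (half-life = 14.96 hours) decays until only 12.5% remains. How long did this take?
t = t½ × log₂(N₀/N) = 44.88 hours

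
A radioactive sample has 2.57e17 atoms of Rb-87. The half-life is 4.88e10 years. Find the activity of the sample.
A = λN = 3.65e6 decays/year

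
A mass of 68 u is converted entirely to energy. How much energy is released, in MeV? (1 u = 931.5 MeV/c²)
E = mc² = 63340 MeV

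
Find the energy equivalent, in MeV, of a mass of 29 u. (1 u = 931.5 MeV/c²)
E = mc² = 27010 MeV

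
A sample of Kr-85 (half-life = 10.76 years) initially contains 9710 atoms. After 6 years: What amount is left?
N = N₀(1/2)^(t/t½) = 6597 atoms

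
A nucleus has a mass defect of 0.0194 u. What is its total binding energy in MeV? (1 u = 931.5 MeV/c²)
B.E. = Δm × 931.5 = 18.07 MeV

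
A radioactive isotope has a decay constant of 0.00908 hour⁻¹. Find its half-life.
t½ = ln(2)/λ = 76.34 hours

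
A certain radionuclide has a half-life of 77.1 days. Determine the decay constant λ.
λ = ln(2)/t½ = 0.00899 day⁻¹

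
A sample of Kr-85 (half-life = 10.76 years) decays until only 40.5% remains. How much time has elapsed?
t = t½ × log₂(N₀/N) = 14.03 years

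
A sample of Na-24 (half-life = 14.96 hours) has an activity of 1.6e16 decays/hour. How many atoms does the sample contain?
N = A/λ = 3.453e17 atoms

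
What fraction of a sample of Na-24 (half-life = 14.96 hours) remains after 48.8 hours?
N/N₀ = (1/2)^(t/t½) = 0.1042 = 10.4%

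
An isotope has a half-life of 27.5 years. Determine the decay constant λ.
λ = ln(2)/t½ = 0.02521 year⁻¹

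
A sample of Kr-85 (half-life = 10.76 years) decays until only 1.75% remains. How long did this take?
t = t½ × log₂(N₀/N) = 62.8 years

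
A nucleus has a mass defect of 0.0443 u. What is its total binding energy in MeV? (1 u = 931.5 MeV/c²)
B.E. = Δm × 931.5 = 41.27 MeV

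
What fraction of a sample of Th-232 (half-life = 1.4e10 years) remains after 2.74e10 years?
N/N₀ = (1/2)^(t/t½) = 0.2575 = 25.8%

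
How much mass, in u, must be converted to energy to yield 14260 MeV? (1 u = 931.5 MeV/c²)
m = E/c² = 15.31 u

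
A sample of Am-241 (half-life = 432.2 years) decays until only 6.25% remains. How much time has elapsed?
t = t½ × log₂(N₀/N) = 1729 years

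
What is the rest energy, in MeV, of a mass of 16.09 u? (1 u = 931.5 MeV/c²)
E = mc² = 14990 MeV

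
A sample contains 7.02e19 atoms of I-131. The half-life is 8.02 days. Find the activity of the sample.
A = λN = 6.067e18 decays/day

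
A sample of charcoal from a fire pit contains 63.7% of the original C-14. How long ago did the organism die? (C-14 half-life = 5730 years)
Age = t½ × log₂(1/ratio) = 3728 years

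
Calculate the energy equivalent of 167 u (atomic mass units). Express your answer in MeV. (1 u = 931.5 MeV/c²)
E = mc² = 1.556e5 MeV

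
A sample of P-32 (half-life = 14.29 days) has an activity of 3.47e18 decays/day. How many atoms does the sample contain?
N = A/λ = 7.154e19 atoms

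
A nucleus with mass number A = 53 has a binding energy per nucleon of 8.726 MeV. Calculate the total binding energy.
B.E. = 8.726 × 53 = 462.5 MeV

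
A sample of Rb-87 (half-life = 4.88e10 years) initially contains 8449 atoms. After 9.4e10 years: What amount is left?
N = N₀(1/2)^(t/t½) = 2223 atoms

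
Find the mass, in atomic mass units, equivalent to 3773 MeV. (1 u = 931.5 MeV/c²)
m = E/c² = 4.05 u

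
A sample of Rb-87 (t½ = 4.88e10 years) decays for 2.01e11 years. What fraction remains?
N/N₀ = (1/2)^(t/t½) = 0.05756 = 5.76%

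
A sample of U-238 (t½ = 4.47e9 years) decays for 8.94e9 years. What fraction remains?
N/N₀ = (1/2)^(t/t½) = 0.25 = 25%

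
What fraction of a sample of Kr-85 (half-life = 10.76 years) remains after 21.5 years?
N/N₀ = (1/2)^(t/t½) = 0.2503 = 25%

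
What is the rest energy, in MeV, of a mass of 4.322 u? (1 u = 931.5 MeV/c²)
E = mc² = 4026 MeV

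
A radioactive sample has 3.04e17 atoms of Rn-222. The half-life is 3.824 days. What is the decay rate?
A = λN = 5.51e16 decays/day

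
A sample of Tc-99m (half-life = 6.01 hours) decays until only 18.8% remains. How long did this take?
t = t½ × log₂(N₀/N) = 14.49 hours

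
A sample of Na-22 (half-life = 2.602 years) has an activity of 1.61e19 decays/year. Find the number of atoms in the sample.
N = A/λ = 6.044e19 atoms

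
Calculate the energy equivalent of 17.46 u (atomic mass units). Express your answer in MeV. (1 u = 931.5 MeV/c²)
E = mc² = 16260 MeV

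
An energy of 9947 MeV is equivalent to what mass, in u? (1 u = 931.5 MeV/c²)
m = E/c² = 10.68 u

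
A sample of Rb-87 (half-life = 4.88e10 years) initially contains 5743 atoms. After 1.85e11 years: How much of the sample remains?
N = N₀(1/2)^(t/t½) = 414.9 atoms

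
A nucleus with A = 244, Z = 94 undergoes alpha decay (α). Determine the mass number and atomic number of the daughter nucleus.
Daughter: A = 240, Z = 92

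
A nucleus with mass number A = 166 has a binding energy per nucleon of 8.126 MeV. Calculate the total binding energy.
B.E. = 8.126 × 166 = 1349 MeV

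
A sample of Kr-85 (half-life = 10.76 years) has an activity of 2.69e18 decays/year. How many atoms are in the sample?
N = A/λ = 4.176e19 atoms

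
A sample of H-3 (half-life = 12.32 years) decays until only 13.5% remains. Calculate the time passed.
t = t½ × log₂(N₀/N) = 35.59 years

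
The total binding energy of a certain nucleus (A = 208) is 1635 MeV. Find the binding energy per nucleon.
B.E./A = 1635/208 = 7.861 MeV/nucleon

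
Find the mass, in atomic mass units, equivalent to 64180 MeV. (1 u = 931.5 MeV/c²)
m = E/c² = 68.9 u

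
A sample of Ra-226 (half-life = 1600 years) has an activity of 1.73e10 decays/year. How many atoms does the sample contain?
N = A/λ = 3.993e13 atoms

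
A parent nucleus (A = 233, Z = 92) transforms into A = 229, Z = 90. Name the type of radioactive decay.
ΔA = -4, ΔZ = -2 ⇒ alpha decay (α)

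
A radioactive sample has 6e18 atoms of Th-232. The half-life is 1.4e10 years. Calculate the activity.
A = λN = 2.971e8 decays/year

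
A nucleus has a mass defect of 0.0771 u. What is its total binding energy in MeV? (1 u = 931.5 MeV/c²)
B.E. = Δm × 931.5 = 71.82 MeV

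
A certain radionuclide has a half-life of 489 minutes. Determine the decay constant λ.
λ = ln(2)/t½ = 0.001417 minute⁻¹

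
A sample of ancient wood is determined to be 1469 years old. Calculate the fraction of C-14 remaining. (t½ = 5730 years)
N/N₀ = (1/2)^(t/t½) = 0.8372 = 83.7%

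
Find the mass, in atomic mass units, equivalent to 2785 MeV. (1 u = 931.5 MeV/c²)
m = E/c² = 2.99 u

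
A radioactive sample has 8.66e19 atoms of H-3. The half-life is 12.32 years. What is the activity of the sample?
A = λN = 4.872e18 decays/year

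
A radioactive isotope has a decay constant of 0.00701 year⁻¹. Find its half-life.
t½ = ln(2)/λ = 98.88 years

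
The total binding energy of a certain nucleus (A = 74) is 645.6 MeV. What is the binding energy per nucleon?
B.E./A = 645.6/74 = 8.724 MeV/nucleon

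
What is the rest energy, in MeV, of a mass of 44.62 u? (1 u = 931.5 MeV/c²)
E = mc² = 41560 MeV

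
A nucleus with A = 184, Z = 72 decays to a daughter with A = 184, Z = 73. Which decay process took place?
ΔA = 0, ΔZ = +1 ⇒ beta-minus decay (β⁻)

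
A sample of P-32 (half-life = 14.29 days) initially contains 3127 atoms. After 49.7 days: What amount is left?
N = N₀(1/2)^(t/t½) = 280.6 atoms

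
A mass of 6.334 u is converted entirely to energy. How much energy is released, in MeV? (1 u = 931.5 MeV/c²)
E = mc² = 5900 MeV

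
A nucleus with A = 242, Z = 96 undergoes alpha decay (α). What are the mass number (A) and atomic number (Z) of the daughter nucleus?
Daughter: A = 238, Z = 94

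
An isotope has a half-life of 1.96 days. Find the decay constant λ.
λ = ln(2)/t½ = 0.3536 day⁻¹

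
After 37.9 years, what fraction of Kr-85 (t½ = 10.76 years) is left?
N/N₀ = (1/2)^(t/t½) = 0.08703 = 8.7%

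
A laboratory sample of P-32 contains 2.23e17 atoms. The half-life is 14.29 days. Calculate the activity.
A = λN = 1.082e16 decays/day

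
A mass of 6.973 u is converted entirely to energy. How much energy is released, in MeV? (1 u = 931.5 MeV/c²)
E = mc² = 6495 MeV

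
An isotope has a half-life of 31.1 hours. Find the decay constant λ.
λ = ln(2)/t½ = 0.02229 hour⁻¹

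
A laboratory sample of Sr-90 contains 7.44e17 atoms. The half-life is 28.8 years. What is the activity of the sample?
A = λN = 1.791e16 decays/year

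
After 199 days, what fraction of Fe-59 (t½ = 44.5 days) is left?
N/N₀ = (1/2)^(t/t½) = 0.04506 = 4.51%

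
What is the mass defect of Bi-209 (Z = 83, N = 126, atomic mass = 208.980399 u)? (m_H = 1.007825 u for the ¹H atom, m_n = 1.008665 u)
Δm = Z·m_H + N·m_n − M = 1.761 u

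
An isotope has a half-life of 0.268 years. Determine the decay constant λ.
λ = ln(2)/t½ = 2.586 year⁻¹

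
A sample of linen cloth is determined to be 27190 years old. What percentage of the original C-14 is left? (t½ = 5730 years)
N/N₀ = (1/2)^(t/t½) = 0.03729 = 3.73%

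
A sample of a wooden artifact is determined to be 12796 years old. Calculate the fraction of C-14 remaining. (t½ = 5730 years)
N/N₀ = (1/2)^(t/t½) = 0.2127 = 21.3%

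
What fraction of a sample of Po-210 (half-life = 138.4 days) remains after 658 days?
N/N₀ = (1/2)^(t/t½) = 0.03705 = 3.71%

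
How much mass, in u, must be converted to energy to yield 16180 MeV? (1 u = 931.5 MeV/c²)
m = E/c² = 17.37 u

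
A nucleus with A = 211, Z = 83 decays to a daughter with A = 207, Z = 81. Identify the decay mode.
ΔA = -4, ΔZ = -2 ⇒ alpha decay (α)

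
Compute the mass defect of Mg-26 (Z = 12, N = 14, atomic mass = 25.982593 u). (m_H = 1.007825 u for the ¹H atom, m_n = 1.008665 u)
Δm = Z·m_H + N·m_n − M = 0.2326 u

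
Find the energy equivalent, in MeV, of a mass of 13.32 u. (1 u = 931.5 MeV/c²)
E = mc² = 12410 MeV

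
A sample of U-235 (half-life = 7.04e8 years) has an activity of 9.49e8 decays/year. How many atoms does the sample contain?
N = A/λ = 9.639e17 atoms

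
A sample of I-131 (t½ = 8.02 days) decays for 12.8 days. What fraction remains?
N/N₀ = (1/2)^(t/t½) = 0.3308 = 33.1%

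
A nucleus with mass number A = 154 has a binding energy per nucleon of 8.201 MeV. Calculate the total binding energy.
B.E. = 8.201 × 154 = 1263 MeV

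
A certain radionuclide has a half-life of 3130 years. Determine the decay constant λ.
λ = ln(2)/t½ = 2.215e-4 year⁻¹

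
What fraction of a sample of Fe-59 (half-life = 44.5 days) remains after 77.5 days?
N/N₀ = (1/2)^(t/t½) = 0.299 = 29.9%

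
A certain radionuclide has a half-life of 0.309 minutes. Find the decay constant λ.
λ = ln(2)/t½ = 2.243 minute⁻¹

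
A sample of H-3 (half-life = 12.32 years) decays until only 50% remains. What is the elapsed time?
t = t½ × log₂(N₀/N) = 12.32 years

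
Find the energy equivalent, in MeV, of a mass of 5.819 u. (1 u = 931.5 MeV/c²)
E = mc² = 5420 MeV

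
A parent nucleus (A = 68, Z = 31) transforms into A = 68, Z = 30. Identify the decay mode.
ΔA = 0, ΔZ = -1 ⇒ beta-plus decay (β⁺) or electron capture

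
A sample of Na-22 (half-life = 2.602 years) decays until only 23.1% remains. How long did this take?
t = t½ × log₂(N₀/N) = 5.501 years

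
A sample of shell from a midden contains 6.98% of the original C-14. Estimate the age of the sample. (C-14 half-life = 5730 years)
Age = t½ × log₂(1/ratio) = 22010 years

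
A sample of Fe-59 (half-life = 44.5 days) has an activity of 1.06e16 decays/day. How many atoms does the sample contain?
N = A/λ = 6.805e17 atoms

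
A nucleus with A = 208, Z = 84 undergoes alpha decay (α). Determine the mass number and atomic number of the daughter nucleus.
Daughter: A = 204, Z = 82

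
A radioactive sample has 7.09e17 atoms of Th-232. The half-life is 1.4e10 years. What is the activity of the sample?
A = λN = 3.51e7 decays/year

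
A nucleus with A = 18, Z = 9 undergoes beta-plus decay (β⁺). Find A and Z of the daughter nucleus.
Daughter: A = 18, Z = 8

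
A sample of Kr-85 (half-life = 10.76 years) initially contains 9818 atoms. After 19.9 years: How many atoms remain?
N = N₀(1/2)^(t/t½) = 2724 atoms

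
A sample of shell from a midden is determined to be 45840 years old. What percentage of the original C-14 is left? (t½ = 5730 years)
N/N₀ = (1/2)^(t/t½) = 0.003906 = 0.391%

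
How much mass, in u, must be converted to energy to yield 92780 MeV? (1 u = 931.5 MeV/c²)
m = E/c² = 99.6 u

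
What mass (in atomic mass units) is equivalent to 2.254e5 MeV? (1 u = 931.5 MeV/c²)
m = E/c² = 242 u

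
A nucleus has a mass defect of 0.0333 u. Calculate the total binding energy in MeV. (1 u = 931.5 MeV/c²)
B.E. = Δm × 931.5 = 31.02 MeV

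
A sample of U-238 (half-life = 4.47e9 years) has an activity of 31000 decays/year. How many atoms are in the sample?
N = A/λ = 1.999e14 atoms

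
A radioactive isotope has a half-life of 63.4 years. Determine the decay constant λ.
λ = ln(2)/t½ = 0.01093 year⁻¹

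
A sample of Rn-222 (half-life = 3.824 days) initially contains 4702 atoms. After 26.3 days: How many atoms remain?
N = N₀(1/2)^(t/t½) = 39.99 atoms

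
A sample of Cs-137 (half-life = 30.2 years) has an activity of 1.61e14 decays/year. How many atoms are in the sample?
N = A/λ = 7.015e15 atoms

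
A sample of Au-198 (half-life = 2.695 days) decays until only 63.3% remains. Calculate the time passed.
t = t½ × log₂(N₀/N) = 1.778 days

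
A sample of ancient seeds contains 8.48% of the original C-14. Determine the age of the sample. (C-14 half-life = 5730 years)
Age = t½ × log₂(1/ratio) = 20400 years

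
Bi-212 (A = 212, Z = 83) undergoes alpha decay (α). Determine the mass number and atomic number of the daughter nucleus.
Daughter: A = 208, Z = 81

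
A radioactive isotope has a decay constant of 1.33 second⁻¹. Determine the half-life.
t½ = ln(2)/λ = 0.5212 seconds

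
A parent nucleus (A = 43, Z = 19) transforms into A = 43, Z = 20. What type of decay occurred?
ΔA = 0, ΔZ = +1 ⇒ beta-minus decay (β⁻)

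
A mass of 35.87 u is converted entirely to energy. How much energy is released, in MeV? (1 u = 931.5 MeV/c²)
E = mc² = 33410 MeV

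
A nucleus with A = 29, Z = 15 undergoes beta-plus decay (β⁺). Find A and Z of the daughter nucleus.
Daughter: A = 29, Z = 14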